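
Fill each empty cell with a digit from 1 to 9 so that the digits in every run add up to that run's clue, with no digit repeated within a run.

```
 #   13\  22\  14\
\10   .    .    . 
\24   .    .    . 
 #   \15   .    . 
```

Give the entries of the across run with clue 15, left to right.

24 in 3 cells must be {7,8,9}.
Nothing is forced directly, so branch on R1C2, whose candidates are 5 or 6 or 7. If R1C2 = 6: then R1C1 would have to be in {1,3} for the 10 across but in {4,5,6,7,8,9} for the 13 down — contradiction. If R1C2 = 7: then R1C1 would have to be in {1,2} for the 10 across but in {4,5,6,7,8,9} for the 13 down — contradiction. So R1C2 = 5.
Given what's placed, R1C1 must be 4 to fit the 10 across and 13 down.
R1C3 = 10 − 9 = 1 completes the 10 across.
R2C1 = 13 − 4 = 9 completes the 13 down.
R2C2 = 8: the only remaining digit allowed by both the 24 across and the 22 down.
R2C3 = 24 − 17 = 7 completes the 24 across.
R3C2 = 22 − 13 = 9 completes the 22 down.
R3C3 = 15 − 9 = 6 completes the 15 across.

9, 6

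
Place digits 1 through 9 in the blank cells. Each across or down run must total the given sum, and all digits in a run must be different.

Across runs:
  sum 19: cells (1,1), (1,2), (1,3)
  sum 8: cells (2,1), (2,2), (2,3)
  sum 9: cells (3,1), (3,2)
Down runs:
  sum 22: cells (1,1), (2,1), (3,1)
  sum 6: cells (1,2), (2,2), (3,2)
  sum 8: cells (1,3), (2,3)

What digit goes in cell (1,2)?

3

6 in 3 cells must be {1,2,3}.
Only 5 fits (2,1) under both its across sum 8 and down sum 22.
Given what's placed, (3,1) must be 8 to fit the 9 across and 22 down.
(3,2) = 9 − 8 = 1 completes the 9 across.
(1,1) = 22 − 13 = 9 completes the 22 down.
(2,2) = 2: the only remaining digit allowed by both the 8 across and the 6 down.
(2,3) = 8 − 7 = 1 completes the 8 across.
(1,2) = 6 − 3 = 3 completes the 6 down.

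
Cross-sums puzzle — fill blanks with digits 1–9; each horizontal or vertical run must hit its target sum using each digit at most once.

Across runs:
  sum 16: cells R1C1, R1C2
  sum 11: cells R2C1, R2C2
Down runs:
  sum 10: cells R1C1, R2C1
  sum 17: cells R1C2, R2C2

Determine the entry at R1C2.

9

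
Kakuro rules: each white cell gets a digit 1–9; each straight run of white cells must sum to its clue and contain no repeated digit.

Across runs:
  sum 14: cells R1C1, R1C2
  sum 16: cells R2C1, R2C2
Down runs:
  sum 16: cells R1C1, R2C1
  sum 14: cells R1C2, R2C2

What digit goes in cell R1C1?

16 in 2 cells must be {7,9}.
The 14 across and the 16 down share only 9, so R1C1 = 9.
R1C2 = 14 − 9 = 5 completes the 14 across.
R2C1 = 16 − 9 = 7 completes the 16 down.
R2C2 = 16 − 7 = 9 completes the 16 across.

9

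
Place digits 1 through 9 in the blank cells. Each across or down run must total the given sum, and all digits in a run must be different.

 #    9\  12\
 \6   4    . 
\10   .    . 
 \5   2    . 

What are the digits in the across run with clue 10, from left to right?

R1C2 = 6 − 4 = 2 completes the 6 across.
R2C1 = 9 − 6 = 3 completes the 9 down.
R2C2 = 10 − 3 = 7 completes the 10 across.
R3C2 = 5 − 2 = 3 completes the 5 across.

3 7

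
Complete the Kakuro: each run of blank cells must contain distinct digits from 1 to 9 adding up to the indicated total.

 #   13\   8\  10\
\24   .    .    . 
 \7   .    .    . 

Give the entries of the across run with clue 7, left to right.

4 1 2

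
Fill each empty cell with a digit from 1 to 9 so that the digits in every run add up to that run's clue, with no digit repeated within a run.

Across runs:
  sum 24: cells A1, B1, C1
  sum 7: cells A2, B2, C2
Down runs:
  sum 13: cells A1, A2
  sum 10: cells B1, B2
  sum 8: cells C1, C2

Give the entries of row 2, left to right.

24 in 3 cells must be {7,8,9}; 7 in 3 cells must be {1,2,4}.
The 24 across and the 8 down share only 7, so C1 = 7.
The 7 across and the 13 down share only 4, so A2 = 4.
C2 = 8 − 7 = 1 completes the 8 down.
A1 = 13 − 4 = 9 completes the 13 down.
B1 = 24 − 16 = 8 completes the 24 across.
B2 = 7 − 5 = 2 completes the 7 across.

4 2 1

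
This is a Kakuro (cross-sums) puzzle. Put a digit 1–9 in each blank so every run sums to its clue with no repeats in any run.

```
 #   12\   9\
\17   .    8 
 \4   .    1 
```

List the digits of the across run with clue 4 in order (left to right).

3 1

17 in 2 cells must be {8,9}; 4 in 2 cells must be {1,3}.
R1C1 = 17 − 8 = 9 completes the 17 across.
R2C1 = 4 − 1 = 3 completes the 4 across.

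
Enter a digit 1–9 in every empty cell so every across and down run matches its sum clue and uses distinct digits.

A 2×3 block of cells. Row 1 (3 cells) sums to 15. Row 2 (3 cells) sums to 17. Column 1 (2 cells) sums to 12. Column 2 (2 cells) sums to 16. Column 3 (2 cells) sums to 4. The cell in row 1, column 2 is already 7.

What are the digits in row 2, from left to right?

7, 9, 1

16 in 2 cells must be {7,9}; 4 in 2 cells must be {1,3}.
Given what's placed, (1,3) must be 3 to fit the 15 across and 4 down.
(2,2) = 16 − 7 = 9 completes the 16 down.
(2,3) = 4 − 3 = 1 completes the 4 down.
(1,1) = 15 − 10 = 5 completes the 15 across.
(2,1) = 17 − 10 = 7 completes the 17 across.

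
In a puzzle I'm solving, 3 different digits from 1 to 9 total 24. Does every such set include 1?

No

The only way to make 24 from 3 distinct digits is {7,8,9}, which does not contain 1.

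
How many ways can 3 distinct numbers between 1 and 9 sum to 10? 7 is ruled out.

3

3 distinct digits from 1–9 sum between 6 and 24.
Dropping sets that contain 7.
Enumerating: {1,3,6}, {1,4,5}, {2,3,5}.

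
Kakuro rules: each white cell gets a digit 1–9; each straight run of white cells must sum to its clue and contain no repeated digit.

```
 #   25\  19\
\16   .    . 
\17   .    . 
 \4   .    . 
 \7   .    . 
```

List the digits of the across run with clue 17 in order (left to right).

8 9

16 in 2 cells must be {7,9}; 17 in 2 cells must be {8,9}; 4 in 2 cells must be {1,3}.
Nothing is forced directly, so branch on R1C1, whose candidates are 7 or 9. If R1C1 = 7: that forces R1C2 = 9, after which R2C2 would have to be in {8,9} for the 17 across but in {1,2,3,4,5,6,7} for the 19 down — contradiction. So R1C1 = 9.
R1C2 = 16 − 9 = 7 completes the 16 across.
Given what's placed, R2C1 must be 8 to fit the 17 across and 25 down.
R2C2 = 17 − 8 = 9 completes the 17 across.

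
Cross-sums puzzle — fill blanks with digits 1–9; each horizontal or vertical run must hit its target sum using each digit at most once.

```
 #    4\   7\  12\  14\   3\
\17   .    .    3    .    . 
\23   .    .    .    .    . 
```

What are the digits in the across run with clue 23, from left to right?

4 in 2 cells must be {1,3}; 3 in 2 cells must be {1,2}.
Given what's placed, R1C1 must be 1 to fit the 17 across and 4 down.
Given what's placed, R1C5 must be 2 to fit the 17 across and 3 down.
R2C1 = 4 − 1 = 3 completes the 4 down.
R2C3 = 12 − 3 = 9 completes the 12 down.
R2C5 = 3 − 2 = 1 completes the 3 down.
No cell is forced outright now. R2C4 can only be 6 or 8 (the digits allowed by both its 23 across and its 14 down). If R2C4 = 6: then R1C4 would have to be in {4,5,6,7} for the 17 across but in {8} for the 14 down — contradiction. So R2C4 = 8.
R1C4 = 14 − 8 = 6 completes the 14 down.
R2C2 = 23 − 21 = 2 completes the 23 across.

3 2 9 8 1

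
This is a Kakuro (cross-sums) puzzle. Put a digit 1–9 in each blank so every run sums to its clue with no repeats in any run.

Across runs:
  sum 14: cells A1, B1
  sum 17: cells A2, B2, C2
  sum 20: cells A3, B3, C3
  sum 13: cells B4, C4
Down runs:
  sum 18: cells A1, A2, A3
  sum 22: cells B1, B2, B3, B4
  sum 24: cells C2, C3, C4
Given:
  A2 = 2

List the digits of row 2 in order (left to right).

24 in 3 cells must be {7,8,9}.
A1 = 9: the only remaining digit allowed by both the 14 across and the 18 down.
B1 = 14 − 9 = 5 completes the 14 across.
A3 = 18 − 11 = 7 completes the 18 down.
Nothing is forced directly, so branch on C3, whose candidates are 8 or 9. If C3 = 8: then B3 would have to be in {5} for the 20 across but in {1,2,3,4,6,7,8,9} for the 22 down — contradiction. So C3 = 9.
B3 = 20 − 16 = 4 completes the 20 across.
No cell is forced outright now. B2 can only be 6 or 7 (the digits allowed by both its 17 across and its 22 down). If B2 = 6: then C2 would have to be in {9} for the 17 across but in {7,8} for the 24 down — contradiction. So B2 = 7.
C2 = 17 − 9 = 8 completes the 17 across.

2 7 8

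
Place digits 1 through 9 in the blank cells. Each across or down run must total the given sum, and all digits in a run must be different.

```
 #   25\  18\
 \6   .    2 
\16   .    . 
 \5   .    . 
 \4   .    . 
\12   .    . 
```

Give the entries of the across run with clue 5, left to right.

2, 3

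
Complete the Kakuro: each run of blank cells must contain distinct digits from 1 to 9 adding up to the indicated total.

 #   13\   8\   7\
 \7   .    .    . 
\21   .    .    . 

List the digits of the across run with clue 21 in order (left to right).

9 7 5

7 in 3 cells must be {1,2,4}.
The 7 across and the 13 down share only 4, so R1C1 = 4.
R2C1 = 13 − 4 = 9 completes the 13 down.
Nothing is forced directly, so branch on R2C2, whose candidates are 5 or 7. If R2C2 = 5: then R1C2 would have to be in {1,2} for the 7 across but in {3} for the 8 down — contradiction. So R2C2 = 7.
R1C2 = 8 − 7 = 1 completes the 8 down.
R1C3 = 7 − 5 = 2 completes the 7 across.
R2C3 = 21 − 16 = 5 completes the 21 across.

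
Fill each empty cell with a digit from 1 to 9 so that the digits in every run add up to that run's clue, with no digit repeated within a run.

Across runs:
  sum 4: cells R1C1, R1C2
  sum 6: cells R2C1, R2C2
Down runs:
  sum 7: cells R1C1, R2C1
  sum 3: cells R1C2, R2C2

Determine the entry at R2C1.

4

4 in 2 cells must be {1,3}; 3 in 2 cells must be {1,2}.
The 4 across and the 3 down share only 1, so R1C2 = 1.
R2C2 = 3 − 1 = 2 completes the 3 down.
R1C1 = 4 − 1 = 3 completes the 4 across.
R2C1 = 6 − 2 = 4 completes the 6 across.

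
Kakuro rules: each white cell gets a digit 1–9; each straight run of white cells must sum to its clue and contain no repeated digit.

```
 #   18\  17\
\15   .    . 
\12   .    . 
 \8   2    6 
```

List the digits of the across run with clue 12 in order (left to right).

9, 3

Nothing is forced directly, so branch on R1C1, whose candidates are 7 or 9. If R1C1 = 9: then R1C2 would have to be in {6} for the 15 across but in {2,3,4,7,8,9} for the 17 down — contradiction. So R1C1 = 7.
R1C2 = 15 − 7 = 8 completes the 15 across.
R2C1 = 18 − 9 = 9 completes the 18 down.
R2C2 = 12 − 9 = 3 completes the 12 across.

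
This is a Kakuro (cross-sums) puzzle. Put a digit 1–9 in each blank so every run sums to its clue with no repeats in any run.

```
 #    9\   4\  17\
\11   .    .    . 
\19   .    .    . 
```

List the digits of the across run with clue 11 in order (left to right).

2, 1, 8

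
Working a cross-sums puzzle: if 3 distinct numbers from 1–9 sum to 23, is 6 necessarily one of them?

The only way to make 23 from 3 distinct digits is {6,8,9}, which contains 6.

Yes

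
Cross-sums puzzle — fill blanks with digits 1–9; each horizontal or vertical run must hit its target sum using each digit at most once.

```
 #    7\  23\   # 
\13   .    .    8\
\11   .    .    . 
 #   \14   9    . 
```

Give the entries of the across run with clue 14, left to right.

23 in 3 cells must be {6,8,9}.
R3C3 = 14 − 9 = 5 completes the 14 across.
R2C3 = 8 − 5 = 3 completes the 8 down.
Given what's placed, R2C2 must be 6 to fit the 11 across and 23 down.
R1C2 = 23 − 15 = 8 completes the 23 down.
R2C1 = 11 − 9 = 2 completes the 11 across.
R1C1 = 13 − 8 = 5 completes the 13 across.

9 5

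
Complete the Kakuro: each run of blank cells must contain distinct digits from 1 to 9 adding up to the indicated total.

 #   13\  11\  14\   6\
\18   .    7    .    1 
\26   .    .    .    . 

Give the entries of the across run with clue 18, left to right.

R2C2 = 11 − 7 = 4 completes the 11 down.
R2C4 = 6 − 1 = 5 completes the 6 down.
Nothing is forced directly, so branch on R1C3, whose candidates are 6 or 8. If R1C3 = 8: then R1C1 would have to be in {2} for the 18 across but in {4,5,6,7,8,9} for the 13 down — contradiction. So R1C3 = 6.
R1C1 = 18 − 14 = 4 completes the 18 across.
R2C1 = 13 − 4 = 9 completes the 13 down.
R2C3 = 26 − 18 = 8 completes the 26 across.

4 7 6 1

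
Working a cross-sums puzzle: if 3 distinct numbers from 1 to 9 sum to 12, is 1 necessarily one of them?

No

Counterexample: {2,3,7} sums to 12 without using 1.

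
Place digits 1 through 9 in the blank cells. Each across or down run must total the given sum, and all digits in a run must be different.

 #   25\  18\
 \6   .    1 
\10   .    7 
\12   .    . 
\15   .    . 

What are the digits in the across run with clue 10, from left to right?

R1C1 = 6 − 1 = 5 completes the 6 across.
R2C1 = 10 − 7 = 3 completes the 10 across.
No cell is forced outright now. R3C1 can only be 8 or 9 (the digits allowed by both its 12 across and its 25 down). If R3C1 = 9: then R3C2 would have to be in {3} for the 12 across but in {2,4,6,8} for the 18 down — contradiction. So R3C1 = 8.
R3C2 = 12 − 8 = 4 completes the 12 across.
R4C1 = 25 − 16 = 9 completes the 25 down.
R4C2 = 15 − 9 = 6 completes the 15 across.

3, 7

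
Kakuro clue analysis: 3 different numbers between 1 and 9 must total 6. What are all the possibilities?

{1,2,3}

3 distinct digits from 1–9 sum between 6 and 24.
Only one set works: {1,2,3}.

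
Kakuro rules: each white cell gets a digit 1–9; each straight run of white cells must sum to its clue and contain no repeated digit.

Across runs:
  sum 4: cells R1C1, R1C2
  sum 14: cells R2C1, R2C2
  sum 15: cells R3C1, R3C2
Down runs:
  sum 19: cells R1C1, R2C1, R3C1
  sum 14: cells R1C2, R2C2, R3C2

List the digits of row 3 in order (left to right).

4 in 2 cells must be {1,3}.
The 4 across and the 19 down share only 3, so R1C1 = 3.
R1C2 = 4 − 3 = 1 completes the 4 across.
Given what's placed, R2C1 must be 9 to fit the 14 across and 19 down.
R2C2 = 14 − 9 = 5 completes the 14 across.
R3C1 = 19 − 12 = 7 completes the 19 down.
R3C2 = 15 − 7 = 8 completes the 15 across.

7 8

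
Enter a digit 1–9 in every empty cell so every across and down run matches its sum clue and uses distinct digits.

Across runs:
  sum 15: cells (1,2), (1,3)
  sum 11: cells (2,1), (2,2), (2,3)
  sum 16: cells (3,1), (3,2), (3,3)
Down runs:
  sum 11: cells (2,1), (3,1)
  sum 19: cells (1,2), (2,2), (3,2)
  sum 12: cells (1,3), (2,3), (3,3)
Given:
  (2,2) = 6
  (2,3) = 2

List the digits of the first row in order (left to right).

(2,1) = 11 − 8 = 3 completes the 11 across.
(3,1) = 11 − 3 = 8 completes the 11 down.
(3,2) = 5: the only remaining digit allowed by both the 16 across and the 19 down.
(3,3) = 16 − 13 = 3 completes the 16 across.
(1,2) = 19 − 11 = 8 completes the 19 down.
(1,3) = 15 − 8 = 7 completes the 15 across.

8 7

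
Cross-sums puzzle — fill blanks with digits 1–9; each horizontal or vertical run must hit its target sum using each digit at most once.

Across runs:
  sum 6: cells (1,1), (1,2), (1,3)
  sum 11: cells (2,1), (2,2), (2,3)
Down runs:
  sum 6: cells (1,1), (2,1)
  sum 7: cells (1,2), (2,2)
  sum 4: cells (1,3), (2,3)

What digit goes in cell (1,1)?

2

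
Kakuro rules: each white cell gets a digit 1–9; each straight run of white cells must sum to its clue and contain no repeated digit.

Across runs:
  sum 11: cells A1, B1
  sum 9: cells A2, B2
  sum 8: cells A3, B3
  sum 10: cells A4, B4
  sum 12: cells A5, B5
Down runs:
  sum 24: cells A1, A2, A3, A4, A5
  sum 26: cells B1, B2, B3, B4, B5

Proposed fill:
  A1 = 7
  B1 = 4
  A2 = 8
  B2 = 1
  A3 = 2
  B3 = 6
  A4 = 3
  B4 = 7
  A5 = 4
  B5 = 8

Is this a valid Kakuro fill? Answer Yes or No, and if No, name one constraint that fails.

Across: 7+4=11; 8+1=9; 2+6=8; 3+7=10; 4+8=12. Down: 7+8+2+3+4=24; 4+1+6+7+8=26. No digit repeats within any run.

Yes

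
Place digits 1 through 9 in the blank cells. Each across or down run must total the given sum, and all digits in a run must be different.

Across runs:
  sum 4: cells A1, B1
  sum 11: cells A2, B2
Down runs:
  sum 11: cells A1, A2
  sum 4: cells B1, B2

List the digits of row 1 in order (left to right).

4 in 2 cells must be {1,3}.
The 4 across and the 11 down share only 3, so A1 = 3.
B1 = 4 − 3 = 1 completes the 4 across.
A2 = 11 − 3 = 8 completes the 11 down.
B2 = 11 − 8 = 3 completes the 11 across.

3 1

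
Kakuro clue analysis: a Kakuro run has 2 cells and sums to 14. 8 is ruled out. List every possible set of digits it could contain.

2 distinct digits from 1–9 sum between 3 and 17.
Dropping sets that contain 8.
Only one set works: {5,9}.

{5,9}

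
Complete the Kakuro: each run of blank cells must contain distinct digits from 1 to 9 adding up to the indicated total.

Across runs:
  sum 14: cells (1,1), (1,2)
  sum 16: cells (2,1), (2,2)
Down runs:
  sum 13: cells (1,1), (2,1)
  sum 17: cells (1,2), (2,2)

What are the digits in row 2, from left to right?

7, 9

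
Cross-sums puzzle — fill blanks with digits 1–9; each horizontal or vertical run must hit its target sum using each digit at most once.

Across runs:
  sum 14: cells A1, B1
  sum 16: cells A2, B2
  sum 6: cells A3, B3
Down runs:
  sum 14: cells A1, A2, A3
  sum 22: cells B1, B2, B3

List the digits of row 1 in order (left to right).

6 8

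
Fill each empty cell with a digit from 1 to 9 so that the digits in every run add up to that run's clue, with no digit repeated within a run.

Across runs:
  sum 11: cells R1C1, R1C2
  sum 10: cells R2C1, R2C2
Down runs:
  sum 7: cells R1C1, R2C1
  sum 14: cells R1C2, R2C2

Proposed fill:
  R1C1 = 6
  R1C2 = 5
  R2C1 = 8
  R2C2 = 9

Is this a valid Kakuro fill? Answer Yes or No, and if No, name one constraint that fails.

No — the across run R2C1–R2C2 sums to 17, not 10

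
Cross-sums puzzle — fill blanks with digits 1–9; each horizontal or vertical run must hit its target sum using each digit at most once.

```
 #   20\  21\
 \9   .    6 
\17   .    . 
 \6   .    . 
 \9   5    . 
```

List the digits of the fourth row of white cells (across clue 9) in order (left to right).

5 4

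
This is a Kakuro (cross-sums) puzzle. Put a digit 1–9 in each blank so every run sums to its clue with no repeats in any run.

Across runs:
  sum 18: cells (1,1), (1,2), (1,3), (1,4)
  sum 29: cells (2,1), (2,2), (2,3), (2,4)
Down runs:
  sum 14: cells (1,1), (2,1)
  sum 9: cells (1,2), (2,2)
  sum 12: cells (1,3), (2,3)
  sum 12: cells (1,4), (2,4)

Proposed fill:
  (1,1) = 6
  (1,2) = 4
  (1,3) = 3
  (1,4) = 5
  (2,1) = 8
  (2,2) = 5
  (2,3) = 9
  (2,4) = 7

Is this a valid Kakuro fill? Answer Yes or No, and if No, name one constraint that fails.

Yes

Across: 6+4+3+5=18; 8+5+9+7=29. Down: 6+8=14; 4+5=9; 3+9=12; 5+7=12. No digit repeats within any run.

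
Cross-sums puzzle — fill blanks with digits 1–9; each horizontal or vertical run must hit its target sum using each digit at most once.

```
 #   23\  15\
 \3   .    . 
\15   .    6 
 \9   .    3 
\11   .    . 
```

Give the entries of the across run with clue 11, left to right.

7 4

3 in 2 cells must be {1,2}.
R2C1 = 15 − 6 = 9 completes the 15 across.
R3C1 = 9 − 3 = 6 completes the 9 across.
R1C1 = 1: the only remaining digit allowed by both the 3 across and the 23 down.
R1C2 = 3 − 1 = 2 completes the 3 across.
R4C1 = 23 − 16 = 7 completes the 23 down.
R4C2 = 11 − 7 = 4 completes the 11 across.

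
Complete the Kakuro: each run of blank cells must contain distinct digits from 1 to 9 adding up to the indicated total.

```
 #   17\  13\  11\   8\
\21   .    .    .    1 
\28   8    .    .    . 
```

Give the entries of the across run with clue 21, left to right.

9 4 7 1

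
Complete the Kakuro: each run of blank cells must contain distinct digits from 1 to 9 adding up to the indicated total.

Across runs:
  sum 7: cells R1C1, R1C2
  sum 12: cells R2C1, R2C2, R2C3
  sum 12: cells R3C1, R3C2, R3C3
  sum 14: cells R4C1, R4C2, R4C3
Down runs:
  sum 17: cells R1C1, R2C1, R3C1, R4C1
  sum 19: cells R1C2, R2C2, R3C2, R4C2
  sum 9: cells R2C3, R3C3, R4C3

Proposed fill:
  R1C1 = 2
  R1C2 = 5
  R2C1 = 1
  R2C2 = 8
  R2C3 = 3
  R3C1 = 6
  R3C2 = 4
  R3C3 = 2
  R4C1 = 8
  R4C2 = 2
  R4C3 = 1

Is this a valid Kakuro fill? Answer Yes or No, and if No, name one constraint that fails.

No — the across run R4C1–R4C3 sums to 11, not 14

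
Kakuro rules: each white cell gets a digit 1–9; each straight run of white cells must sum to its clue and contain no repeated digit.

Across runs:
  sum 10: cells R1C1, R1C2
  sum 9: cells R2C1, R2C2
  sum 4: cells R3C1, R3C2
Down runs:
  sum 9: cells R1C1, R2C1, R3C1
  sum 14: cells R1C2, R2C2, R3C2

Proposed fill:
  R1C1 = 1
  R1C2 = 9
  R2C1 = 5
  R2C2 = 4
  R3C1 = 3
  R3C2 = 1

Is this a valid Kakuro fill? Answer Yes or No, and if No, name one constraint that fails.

Yes

Across: 1+9=10; 5+4=9; 3+1=4. Down: 1+5+3=9; 9+4+1=14. No digit repeats within any run.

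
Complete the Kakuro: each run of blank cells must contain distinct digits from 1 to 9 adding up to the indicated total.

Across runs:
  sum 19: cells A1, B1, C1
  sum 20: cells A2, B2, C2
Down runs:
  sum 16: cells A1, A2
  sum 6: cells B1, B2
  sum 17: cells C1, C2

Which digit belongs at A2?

7

16 in 2 cells must be {7,9}; 17 in 2 cells must be {8,9}.
Nothing is forced directly, so branch on B2, whose candidates are 4 or 5. If B2 = 5: then B1 would have to be in {2,3,4,5,6,7,8,9} for the 19 across but in {1} for the 6 down — contradiction. So B2 = 4.
B1 = 6 − 4 = 2 completes the 6 down.
Given what's placed, C2 must be 9 to fit the 20 across and 17 down.
A1 = 9: the only remaining digit allowed by both the 19 across and the 16 down.
C1 = 19 − 11 = 8 completes the 19 across.
A2 = 20 − 13 = 7 completes the 20 across.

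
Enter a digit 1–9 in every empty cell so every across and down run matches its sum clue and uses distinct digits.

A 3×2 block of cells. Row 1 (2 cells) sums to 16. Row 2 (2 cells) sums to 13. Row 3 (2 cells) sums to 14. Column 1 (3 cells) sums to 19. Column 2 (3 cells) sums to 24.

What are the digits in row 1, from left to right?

9 7

16 in 2 cells must be {7,9}; 24 in 3 cells must be {7,8,9}.
Nothing is forced directly, so branch on (1,1), whose candidates are 7 or 9. If (1,1) = 7: that forces (1,2) = 9, (3,2) = 8, (2,2) = 7, after which (3,1) would have to be in {6} for the 14 across but in {3,4,8,9} for the 19 down — contradiction. So (1,1) = 9.
(1,2) = 16 − 9 = 7 completes the 16 across.
Nothing is forced directly, so branch on (2,2), whose candidates are 8 or 9. If (2,2) = 8: then (2,1) would have to be in {5} for the 13 across but in {2,3,4,6,7,8} for the 19 down — contradiction. So (2,2) = 9.
(2,1) = 13 − 9 = 4 completes the 13 across.
(3,1) = 19 − 13 = 6 completes the 19 down.
(3,2) = 14 − 6 = 8 completes the 14 across.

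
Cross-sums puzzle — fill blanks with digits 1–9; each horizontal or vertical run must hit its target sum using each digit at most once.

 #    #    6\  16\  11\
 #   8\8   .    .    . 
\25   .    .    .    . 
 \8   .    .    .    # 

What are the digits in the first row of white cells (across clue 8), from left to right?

1, 2, 5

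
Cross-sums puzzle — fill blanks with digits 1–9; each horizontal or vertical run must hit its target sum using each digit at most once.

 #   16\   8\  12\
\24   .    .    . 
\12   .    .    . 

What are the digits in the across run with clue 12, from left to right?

24 in 3 cells must be {7,8,9}; 16 in 2 cells must be {7,9}.
The 24 across and the 8 down share only 7, so R1C2 = 7.
R2C2 = 8 − 7 = 1 completes the 8 down.
Given what's placed, R1C1 must be 9 to fit the 24 across and 16 down.
R1C3 = 24 − 16 = 8 completes the 24 across.
R2C1 = 16 − 9 = 7 completes the 16 down.
R2C3 = 12 − 8 = 4 completes the 12 across.

7 1 4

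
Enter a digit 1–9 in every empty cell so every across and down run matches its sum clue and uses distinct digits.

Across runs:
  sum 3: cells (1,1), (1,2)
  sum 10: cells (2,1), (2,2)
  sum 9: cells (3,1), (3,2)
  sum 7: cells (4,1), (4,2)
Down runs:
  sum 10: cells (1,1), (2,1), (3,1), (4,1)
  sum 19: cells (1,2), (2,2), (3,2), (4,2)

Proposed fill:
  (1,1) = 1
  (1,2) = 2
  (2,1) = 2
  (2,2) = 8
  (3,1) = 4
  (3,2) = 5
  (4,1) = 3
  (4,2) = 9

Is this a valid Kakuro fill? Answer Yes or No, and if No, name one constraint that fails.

No — the across run (4,1)–(4,2) sums to 12, not 7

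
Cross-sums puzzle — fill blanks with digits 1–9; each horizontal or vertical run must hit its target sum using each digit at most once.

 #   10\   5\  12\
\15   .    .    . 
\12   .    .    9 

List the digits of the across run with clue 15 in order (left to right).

8, 4, 3

R1C3 = 12 − 9 = 3 completes the 12 down.
R1C2 = 4: the only remaining digit allowed by both the 15 across and the 5 down.
R2C2 = 5 − 4 = 1 completes the 5 down.
R1C1 = 15 − 7 = 8 completes the 15 across.
R2C1 = 12 − 10 = 2 completes the 12 across.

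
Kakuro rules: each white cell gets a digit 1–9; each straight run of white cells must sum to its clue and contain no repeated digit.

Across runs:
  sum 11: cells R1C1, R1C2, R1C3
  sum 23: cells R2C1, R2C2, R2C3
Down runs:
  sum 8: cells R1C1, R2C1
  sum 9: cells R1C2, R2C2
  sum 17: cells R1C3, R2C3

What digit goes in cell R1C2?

23 in 3 cells must be {6,8,9}; 17 in 2 cells must be {8,9}.
The 11 across and the 17 down share only 8, so R1C3 = 8.
The 23 across and the 8 down share only 6, so R2C1 = 6.
R2C2 = 8: the only remaining digit allowed by both the 23 across and the 9 down.
R2C3 = 23 − 14 = 9 completes the 23 across.
R1C1 = 8 − 6 = 2 completes the 8 down.
R1C2 = 11 − 10 = 1 completes the 11 across.

1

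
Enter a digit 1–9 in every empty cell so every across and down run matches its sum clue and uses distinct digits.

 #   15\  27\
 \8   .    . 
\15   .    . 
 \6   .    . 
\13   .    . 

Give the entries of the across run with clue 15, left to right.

8, 7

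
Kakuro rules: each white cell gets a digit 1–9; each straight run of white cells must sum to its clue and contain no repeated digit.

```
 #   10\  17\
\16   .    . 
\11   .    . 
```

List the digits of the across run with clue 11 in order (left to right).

3 8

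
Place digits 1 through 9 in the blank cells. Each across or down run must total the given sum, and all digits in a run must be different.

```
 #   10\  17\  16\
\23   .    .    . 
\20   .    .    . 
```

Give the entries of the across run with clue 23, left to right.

23 in 3 cells must be {6,8,9}; 17 in 2 cells must be {8,9}; 16 in 2 cells must be {7,9}.
The 23 across and the 16 down share only 9, so R1C3 = 9.
R2C3 = 16 − 9 = 7 completes the 16 down.
Given what's placed, R1C2 must be 8 to fit the 23 across and 17 down.
R2C2 = 17 − 8 = 9 completes the 17 down.
R1C1 = 23 − 17 = 6 completes the 23 across.
R2C1 = 20 − 16 = 4 completes the 20 across.

6, 8, 9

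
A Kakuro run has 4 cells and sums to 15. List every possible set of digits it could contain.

{1,2,3,9}; {1,2,4,8}; {1,2,5,7}; {1,3,4,7}; {1,3,5,6}; {2,3,4,6}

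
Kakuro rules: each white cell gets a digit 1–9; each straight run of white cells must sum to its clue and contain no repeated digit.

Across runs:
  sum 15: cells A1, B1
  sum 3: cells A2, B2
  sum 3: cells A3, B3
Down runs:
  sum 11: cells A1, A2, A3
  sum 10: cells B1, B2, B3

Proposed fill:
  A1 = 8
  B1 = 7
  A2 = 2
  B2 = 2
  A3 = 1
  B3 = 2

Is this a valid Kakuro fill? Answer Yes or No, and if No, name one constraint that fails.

No — the across run A2–B2 sums to 4, not 3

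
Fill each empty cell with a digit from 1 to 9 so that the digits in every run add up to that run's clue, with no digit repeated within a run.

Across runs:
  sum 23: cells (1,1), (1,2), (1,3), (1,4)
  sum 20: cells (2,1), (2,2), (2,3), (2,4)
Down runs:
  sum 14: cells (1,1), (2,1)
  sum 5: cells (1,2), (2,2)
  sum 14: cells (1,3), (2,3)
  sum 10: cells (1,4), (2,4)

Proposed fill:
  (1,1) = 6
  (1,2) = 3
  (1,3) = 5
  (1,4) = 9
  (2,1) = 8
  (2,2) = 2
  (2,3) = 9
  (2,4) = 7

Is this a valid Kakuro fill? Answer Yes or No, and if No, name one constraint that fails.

No — the across run (2,1)–(2,4) sums to 26, not 20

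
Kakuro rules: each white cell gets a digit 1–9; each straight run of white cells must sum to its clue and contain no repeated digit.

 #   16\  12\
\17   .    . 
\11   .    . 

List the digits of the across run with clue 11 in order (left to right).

7 4

17 in 2 cells must be {8,9}; 16 in 2 cells must be {7,9}.
The 17 across and the 16 down share only 9, so R1C1 = 9.
R1C2 = 17 − 9 = 8 completes the 17 across.
R2C1 = 16 − 9 = 7 completes the 16 down.
R2C2 = 11 − 7 = 4 completes the 11 across.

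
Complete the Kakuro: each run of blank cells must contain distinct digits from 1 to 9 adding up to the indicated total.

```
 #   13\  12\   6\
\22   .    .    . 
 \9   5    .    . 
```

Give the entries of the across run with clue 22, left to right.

R1C1 = 13 − 5 = 8 completes the 13 down.
Given what's placed, R1C3 must be 5 to fit the 22 across and 6 down.
R2C2 = 3: the only remaining digit allowed by both the 9 across and the 12 down.
R2C3 = 9 − 8 = 1 completes the 9 across.
R1C2 = 22 − 13 = 9 completes the 22 across.

8, 9, 5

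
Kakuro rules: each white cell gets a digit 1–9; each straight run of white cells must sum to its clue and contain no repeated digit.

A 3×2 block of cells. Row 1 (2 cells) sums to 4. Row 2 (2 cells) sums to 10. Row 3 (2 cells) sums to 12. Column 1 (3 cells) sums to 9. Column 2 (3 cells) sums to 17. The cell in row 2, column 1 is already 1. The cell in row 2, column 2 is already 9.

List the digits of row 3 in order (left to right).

5 7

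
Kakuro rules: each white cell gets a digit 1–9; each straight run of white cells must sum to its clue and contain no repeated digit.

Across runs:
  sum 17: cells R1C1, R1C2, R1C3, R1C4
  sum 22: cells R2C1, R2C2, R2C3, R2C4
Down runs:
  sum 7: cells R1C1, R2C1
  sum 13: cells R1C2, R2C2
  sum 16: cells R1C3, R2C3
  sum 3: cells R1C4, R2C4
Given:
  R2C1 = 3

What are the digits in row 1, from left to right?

4 5 7 1

16 in 2 cells must be {7,9}; 3 in 2 cells must be {1,2}.
R1C1 = 7 − 3 = 4 completes the 7 down.
R2C4 = 2: the only remaining digit allowed by both the 22 across and the 3 down.
R1C4 = 3 − 2 = 1 completes the 3 down.
Given what's placed, R2C3 must be 9 to fit the 22 across and 16 down.
R1C3 = 16 − 9 = 7 completes the 16 down.
R2C2 = 22 − 14 = 8 completes the 22 across.
R1C2 = 17 − 12 = 5 completes the 17 across.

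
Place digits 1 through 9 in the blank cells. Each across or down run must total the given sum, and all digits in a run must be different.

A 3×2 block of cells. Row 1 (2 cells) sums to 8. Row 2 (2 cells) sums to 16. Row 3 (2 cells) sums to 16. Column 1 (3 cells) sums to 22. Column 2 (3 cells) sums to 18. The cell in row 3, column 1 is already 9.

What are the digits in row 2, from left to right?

7 9

16 in 2 cells must be {7,9}.
(2,1) = 7: the only remaining digit allowed by both the 16 across and the 22 down.
(2,2) = 16 − 7 = 9 completes the 16 across.
(3,2) = 16 − 9 = 7 completes the 16 across.
(1,1) = 22 − 16 = 6 completes the 22 down.
(1,2) = 8 − 6 = 2 completes the 8 across.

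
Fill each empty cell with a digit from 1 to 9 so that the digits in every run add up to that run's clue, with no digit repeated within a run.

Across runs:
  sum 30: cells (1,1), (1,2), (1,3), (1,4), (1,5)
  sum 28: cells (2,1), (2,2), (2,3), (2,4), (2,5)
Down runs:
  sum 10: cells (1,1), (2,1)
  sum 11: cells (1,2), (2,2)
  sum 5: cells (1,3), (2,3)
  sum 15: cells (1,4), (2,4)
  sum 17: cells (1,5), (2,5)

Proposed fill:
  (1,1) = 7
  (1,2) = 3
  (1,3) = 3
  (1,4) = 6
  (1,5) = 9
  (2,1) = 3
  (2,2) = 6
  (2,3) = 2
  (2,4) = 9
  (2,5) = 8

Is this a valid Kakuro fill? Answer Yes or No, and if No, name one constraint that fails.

No — the down run (1,2)–(2,2) sums to 9, not 11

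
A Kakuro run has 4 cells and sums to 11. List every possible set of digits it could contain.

{1,2,3,5}

4 distinct digits from 1–9 sum between 10 and 30.
Only one set works: {1,2,3,5}.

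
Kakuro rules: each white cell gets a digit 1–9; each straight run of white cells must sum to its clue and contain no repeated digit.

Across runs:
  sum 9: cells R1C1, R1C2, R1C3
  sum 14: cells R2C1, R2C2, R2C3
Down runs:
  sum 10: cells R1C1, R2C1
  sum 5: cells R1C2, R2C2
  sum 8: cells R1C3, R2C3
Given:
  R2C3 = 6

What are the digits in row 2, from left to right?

R1C3 = 8 − 6 = 2 completes the 8 down.
No cell is forced outright now. R2C2 can only be 1 or 3 (the digits allowed by both its 14 across and its 5 down). If R2C2 = 3: then R1C2 would have to be in {1,3,4,6} for the 9 across but in {2} for the 5 down — contradiction. So R2C2 = 1.
R1C2 = 5 − 1 = 4 completes the 5 down.
R2C1 = 14 − 7 = 7 completes the 14 across.
R1C1 = 9 − 6 = 3 completes the 9 across.

7 1 6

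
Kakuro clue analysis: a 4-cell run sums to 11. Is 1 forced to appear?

The only way to make 11 from 4 distinct digits is {1,2,3,5}, which contains 1.

Yes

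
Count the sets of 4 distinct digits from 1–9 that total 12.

2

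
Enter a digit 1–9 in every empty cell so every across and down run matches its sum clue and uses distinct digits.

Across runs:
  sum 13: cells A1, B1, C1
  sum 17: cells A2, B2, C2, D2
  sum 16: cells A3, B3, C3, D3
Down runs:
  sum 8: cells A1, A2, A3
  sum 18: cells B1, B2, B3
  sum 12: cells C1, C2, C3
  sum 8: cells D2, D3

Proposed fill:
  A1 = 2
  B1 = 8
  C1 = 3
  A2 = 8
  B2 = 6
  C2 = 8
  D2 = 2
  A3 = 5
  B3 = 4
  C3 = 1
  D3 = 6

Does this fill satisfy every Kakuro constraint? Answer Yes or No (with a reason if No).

No — the across run A2–D2 sums to 24, not 17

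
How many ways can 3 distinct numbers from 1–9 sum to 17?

3 distinct digits from 1–9 sum between 6 and 24.

7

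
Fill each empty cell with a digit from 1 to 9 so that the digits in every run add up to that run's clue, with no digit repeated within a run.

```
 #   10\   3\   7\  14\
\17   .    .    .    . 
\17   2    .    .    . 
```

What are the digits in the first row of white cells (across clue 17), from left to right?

3 in 2 cells must be {1,2}.
R1C1 = 10 − 2 = 8 completes the 10 down.
Given what's placed, R2C2 must be 1 to fit the 17 across and 3 down.
R1C2 = 3 − 1 = 2 completes the 3 down.
Given what's placed, R1C4 must be 6 to fit the 17 across and 14 down.
R2C4 = 14 − 6 = 8 completes the 14 down.
R1C3 = 17 − 16 = 1 completes the 17 across.
R2C3 = 17 − 11 = 6 completes the 17 across.

8 2 1 6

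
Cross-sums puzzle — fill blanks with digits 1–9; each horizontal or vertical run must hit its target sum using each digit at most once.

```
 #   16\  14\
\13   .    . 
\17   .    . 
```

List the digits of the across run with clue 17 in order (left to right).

9, 8

17 in 2 cells must be {8,9}; 16 in 2 cells must be {7,9}.
The 17 across and the 16 down share only 9, so R2C1 = 9.
R2C2 = 17 − 9 = 8 completes the 17 across.
R1C1 = 16 − 9 = 7 completes the 16 down.
R1C2 = 13 − 7 = 6 completes the 13 across.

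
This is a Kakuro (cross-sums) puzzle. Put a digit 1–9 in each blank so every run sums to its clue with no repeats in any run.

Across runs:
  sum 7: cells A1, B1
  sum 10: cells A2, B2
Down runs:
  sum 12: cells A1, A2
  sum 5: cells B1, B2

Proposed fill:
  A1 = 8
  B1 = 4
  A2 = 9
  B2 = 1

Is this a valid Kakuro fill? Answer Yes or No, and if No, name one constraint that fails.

No — the across run A1–B1 sums to 12, not 7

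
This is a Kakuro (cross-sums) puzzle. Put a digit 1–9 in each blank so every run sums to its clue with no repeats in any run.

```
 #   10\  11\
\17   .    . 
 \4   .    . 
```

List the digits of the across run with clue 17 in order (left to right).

9 8

17 in 2 cells must be {8,9}; 4 in 2 cells must be {1,3}.
The 4 across and the 11 down share only 3, so R2C2 = 3.
R1C2 = 11 − 3 = 8 completes the 11 down.
R2C1 = 4 − 3 = 1 completes the 4 across.
R1C1 = 17 − 8 = 9 completes the 17 across.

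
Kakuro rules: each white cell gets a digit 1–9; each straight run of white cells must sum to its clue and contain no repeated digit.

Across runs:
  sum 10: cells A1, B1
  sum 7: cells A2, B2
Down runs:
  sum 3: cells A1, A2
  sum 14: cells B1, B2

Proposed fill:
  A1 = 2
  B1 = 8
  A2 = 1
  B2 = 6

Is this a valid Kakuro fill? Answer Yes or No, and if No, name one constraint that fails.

Across: 2+8=10; 1+6=7. Down: 2+1=3; 8+6=14. No digit repeats within any run.

Yes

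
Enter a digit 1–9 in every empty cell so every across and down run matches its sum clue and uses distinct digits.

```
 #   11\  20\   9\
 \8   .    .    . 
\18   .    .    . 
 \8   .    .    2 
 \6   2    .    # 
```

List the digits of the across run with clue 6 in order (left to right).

11 in 4 cells must be {1,2,3,5}.
R4C2 = 6 − 2 = 4 completes the 6 across.

2, 4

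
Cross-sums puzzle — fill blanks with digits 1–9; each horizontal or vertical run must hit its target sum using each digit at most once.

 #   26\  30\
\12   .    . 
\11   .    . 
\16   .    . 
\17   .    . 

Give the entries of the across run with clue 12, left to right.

16 in 2 cells must be {7,9}; 17 in 2 cells must be {8,9}; 30 in 4 cells must be {6,7,8,9}.
Nothing is forced directly, so branch on R3C1, whose candidates are 7 or 9. If R3C1 = 7: that forces R3C2 = 9, R4C2 = 8, R1C2 = 7, R2C2 = 6, R4C1 = 9, after which R1C1 would have to be in {5} for the 12 across but in {2,4,6,8} for the 26 down — contradiction. So R3C1 = 9.
R3C2 = 16 − 9 = 7 completes the 16 across.
Given what's placed, R4C1 must be 8 to fit the 17 across and 26 down.
R4C2 = 17 − 8 = 9 completes the 17 across.
R1C2 = 8: the only remaining digit allowed by both the 12 across and the 30 down.
R2C2 = 30 − 24 = 6 completes the 30 down.
R1C1 = 12 − 8 = 4 completes the 12 across.

4, 8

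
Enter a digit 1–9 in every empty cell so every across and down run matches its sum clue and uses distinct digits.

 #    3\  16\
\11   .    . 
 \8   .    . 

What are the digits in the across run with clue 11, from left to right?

2 9

3 in 2 cells must be {1,2}; 16 in 2 cells must be {7,9}.
The 11 across and the 3 down share only 2, so R1C1 = 2.
R1C2 = 11 − 2 = 9 completes the 11 across.
R2C1 = 3 − 2 = 1 completes the 3 down.
R2C2 = 8 − 1 = 7 completes the 8 across.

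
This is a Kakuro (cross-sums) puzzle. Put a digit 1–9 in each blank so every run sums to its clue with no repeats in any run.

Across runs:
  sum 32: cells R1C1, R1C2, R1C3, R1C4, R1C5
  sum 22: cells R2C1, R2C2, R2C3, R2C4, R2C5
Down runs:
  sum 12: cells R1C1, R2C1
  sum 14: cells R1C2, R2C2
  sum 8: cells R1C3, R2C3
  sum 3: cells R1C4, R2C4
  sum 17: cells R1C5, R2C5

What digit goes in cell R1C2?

8

3 in 2 cells must be {1,2}; 17 in 2 cells must be {8,9}.
Only 2 fits R1C4 under both its across sum 32 and down sum 3.
R2C4 = 3 − 2 = 1 completes the 3 down.
Nothing is forced directly, so branch on R1C3, whose candidates are 6 or 7. If R1C3 = 7: then R2C3 would have to be in {2,3,4,5,6,7,8,9} for the 22 across but in {1} for the 8 down — contradiction. So R1C3 = 6.
R2C3 = 8 − 6 = 2 completes the 8 down.
No cell is forced outright now. R1C2 can only be 8 or 9 (the digits allowed by both its 32 across and its 14 down). If R1C2 = 9: that forces R1C5 = 8, R2C2 = 5, after which R2C5 would have to be in {6,8} for the 22 across but in {9} for the 17 down — contradiction. So R1C2 = 8.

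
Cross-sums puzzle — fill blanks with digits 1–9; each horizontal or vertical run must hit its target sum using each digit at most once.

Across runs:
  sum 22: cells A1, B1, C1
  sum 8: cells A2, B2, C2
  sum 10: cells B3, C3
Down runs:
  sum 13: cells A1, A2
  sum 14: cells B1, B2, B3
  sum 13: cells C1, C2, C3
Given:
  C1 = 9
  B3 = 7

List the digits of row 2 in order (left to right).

C3 = 10 − 7 = 3 completes the 10 across.
C2 = 13 − 12 = 1 completes the 13 down.
No cell is forced outright now. A2 can only be 4 or 5 (the digits allowed by both its 8 across and its 13 down). If A2 = 4: then A1 would have to be in {5,6,7,8} for the 22 across but in {9} for the 13 down — contradiction. So A2 = 5.
A1 = 13 − 5 = 8 completes the 13 down.
B1 = 22 − 17 = 5 completes the 22 across.
B2 = 8 − 6 = 2 completes the 8 across.

5, 2, 1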